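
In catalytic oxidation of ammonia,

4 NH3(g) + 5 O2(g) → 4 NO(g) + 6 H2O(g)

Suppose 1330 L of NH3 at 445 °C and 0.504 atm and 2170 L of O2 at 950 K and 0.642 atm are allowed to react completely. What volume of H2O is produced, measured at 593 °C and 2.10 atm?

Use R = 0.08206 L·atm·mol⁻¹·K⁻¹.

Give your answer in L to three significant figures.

577 L

n(NH3) = PV/RT = (0.504 × 1330) / (0.08206 × 718.15) = 11.37 mol
n(O2) = PV/RT = (0.642 × 2170) / (0.08206 × 950) = 17.87 mol
For 11.37 mol NH3, stoichiometry requires (5/4) × 11.37 = 14.21 mol O2; 17.87 mol is available, so NH3 is limiting.
n(H2O) = (6/4) × 11.37 = 17.05 mol
V(H2O) = nRT/P = 17.05 × 0.08206 × 866.15 / 2.10 = 577.1 L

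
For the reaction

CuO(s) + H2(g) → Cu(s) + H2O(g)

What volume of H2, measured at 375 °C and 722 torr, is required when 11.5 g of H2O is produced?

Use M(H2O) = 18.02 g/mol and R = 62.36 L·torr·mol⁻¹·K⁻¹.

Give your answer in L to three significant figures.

n(H2O) = 11.50 / 18.02 = 0.6382 mol
n(H2) = (1/1) × 0.6382 = 0.6382 mol
V = nRT/P = 0.6382 × 62.36 × 648.15 / 722 = 35.73 L

35.7 L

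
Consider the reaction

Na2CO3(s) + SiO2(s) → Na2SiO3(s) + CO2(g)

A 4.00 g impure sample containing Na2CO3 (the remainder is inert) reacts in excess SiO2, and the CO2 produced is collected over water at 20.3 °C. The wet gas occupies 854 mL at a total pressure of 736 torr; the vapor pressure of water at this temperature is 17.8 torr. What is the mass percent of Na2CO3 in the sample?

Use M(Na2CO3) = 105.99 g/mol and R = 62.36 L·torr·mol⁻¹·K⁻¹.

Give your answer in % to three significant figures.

P(CO2) = 736 − 17.8 = 718.2 torr
n(CO2) = PV/RT = (718.2 × 0.8540) / (62.36 × 293.45) = 0.03352 mol
n(Na2CO3) = (1/1) × 0.03352 = 0.03352 mol
m(Na2CO3) = 0.03352 × 105.99 = 3.553 g
%Na2CO3 = 3.553 / 4.00 × 100 = 88.83%

88.8 %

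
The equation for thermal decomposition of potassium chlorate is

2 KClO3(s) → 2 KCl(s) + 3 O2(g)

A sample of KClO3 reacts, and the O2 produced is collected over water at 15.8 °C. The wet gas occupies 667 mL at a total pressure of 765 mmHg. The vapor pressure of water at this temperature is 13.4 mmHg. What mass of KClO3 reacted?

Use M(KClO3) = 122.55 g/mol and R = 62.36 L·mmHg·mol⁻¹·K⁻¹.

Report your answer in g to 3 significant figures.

P(O2) = 765 − 13.4 = 751.6 mmHg
n(O2) = PV/RT = (751.6 × 0.6670) / (62.36 × 288.95) = 0.02782 mol
n(KClO3) = (2/3) × 0.02782 = 0.01855 mol
m(KClO3) = 0.01855 × 122.55 = 2.273 g

2.27 g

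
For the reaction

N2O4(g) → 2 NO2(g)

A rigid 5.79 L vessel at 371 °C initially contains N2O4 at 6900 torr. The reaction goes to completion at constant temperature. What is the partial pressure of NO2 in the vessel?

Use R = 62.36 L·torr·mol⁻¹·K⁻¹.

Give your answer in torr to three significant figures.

n(N2O4)₀ = PV/RT = (6900 × 5.79) / (62.36 × 644.15) = 0.9946 mol
n(NO2) = (2/1) × 0.9946 = 1.989 mol
P(NO2) = nRT/V = 1.989 × 62.36 × 644.15 / 5.79 = 13800 torr

13800 torr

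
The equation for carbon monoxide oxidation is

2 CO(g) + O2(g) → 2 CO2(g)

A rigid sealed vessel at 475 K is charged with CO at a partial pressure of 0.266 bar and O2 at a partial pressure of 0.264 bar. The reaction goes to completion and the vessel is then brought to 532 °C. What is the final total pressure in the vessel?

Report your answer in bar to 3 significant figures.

0.673 bar

Because the vessel is rigid and T is held at 475 K, work the stoichiometry in partial pressures (P_i = n_iRT/V).
P(O2) required for 0.266 bar of CO = (1/2) × 0.266 = 0.1330 bar; available 0.264 bar, so CO is limiting.
P(O2) remaining = 0.264 − (1/2) × 0.266 = 0.1310 bar
P(gaseous products) = (2)/2 × 0.266 = 0.2660 bar
P_total at 475 K = 0.1310 + 0.2660 = 0.3970 bar
Scaling to 532 °C: P = 0.3970 × 805.15/475 = 0.6729 bar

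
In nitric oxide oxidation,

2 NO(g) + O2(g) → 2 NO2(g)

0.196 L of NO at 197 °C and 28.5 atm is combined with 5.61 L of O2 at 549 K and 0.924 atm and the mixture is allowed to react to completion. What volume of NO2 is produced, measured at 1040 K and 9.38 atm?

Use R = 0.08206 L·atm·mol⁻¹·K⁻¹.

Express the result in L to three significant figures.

1.32 L

n(NO) = PV/RT = (28.5 × 0.196) / (0.08206 × 470.15) = 0.1448 mol
n(O2) = PV/RT = (0.924 × 5.61) / (0.08206 × 549) = 0.1151 mol
For 0.1448 mol NO, stoichiometry requires (1/2) × 0.1448 = 0.07240 mol O2; 0.1151 mol is available, so NO is limiting.
n(NO2) = (2/2) × 0.1448 = 0.1448 mol
V(NO2) = nRT/P = 0.1448 × 0.08206 × 1040 / 9.38 = 1.317 L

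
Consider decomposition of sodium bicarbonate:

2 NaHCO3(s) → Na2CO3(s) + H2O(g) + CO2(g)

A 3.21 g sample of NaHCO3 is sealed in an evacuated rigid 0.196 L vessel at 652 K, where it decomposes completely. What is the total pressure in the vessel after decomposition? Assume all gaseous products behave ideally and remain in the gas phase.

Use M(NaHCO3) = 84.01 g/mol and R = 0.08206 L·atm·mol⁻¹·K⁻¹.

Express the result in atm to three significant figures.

10.4 atm

n(NaHCO3) = 3.21 / 84.01 = 0.03821 mol
n(gas produced) = (2/2) × 0.03821 = 0.03821 mol
P = nRT/V = 0.03821 × 0.08206 × 652 / 0.196 = 10.43 atm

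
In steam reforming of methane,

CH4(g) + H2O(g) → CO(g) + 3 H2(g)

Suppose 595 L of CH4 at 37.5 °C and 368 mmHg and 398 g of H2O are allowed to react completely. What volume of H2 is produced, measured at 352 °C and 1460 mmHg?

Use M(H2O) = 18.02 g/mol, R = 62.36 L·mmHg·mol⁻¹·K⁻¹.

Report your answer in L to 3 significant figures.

n(CH4) = PV/RT = (368 × 595) / (62.36 × 310.65) = 11.30 mol
n(H2O) = 398 / 18.02 = 22.09 mol
For 11.30 mol CH4, stoichiometry requires (1/1) × 11.30 = 11.30 mol H2O; 22.09 mol is available, so CH4 is limiting.
n(H2) = (3/1) × 11.30 = 33.90 mol
V(H2) = nRT/P = 33.90 × 62.36 × 625.15 / 1460 = 905.2 L

905 L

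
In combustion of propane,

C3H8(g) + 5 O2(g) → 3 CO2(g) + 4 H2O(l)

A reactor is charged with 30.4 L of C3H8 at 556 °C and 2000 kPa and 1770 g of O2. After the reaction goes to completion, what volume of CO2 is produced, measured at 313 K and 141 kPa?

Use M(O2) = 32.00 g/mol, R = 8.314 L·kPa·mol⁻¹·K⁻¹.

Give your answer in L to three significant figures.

n(C3H8) = PV/RT = (2000 × 30.4) / (8.314 × 829.15) = 8.820 mol
n(O2) = 1770 / 32.00 = 55.31 mol
For 8.820 mol C3H8, stoichiometry requires (5/1) × 8.820 = 44.10 mol O2; 55.31 mol is available, so C3H8 is limiting.
n(CO2) = (3/1) × 8.820 = 26.46 mol
V(CO2) = nRT/P = 26.46 × 8.314 × 313 / 141 = 488.3 L

488 L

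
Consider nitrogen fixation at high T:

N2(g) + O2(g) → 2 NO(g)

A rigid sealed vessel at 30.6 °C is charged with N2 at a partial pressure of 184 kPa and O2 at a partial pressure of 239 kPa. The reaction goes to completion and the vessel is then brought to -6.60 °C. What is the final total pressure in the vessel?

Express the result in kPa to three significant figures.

At constant V, partial pressures at 30.6 °C are proportional to moles, so apply stoichiometry directly to pressures.
P(O2) required for 184 kPa of N2 = (1/1) × 184 = 184.0 kPa; available 239 kPa, so N2 is limiting.
P(O2) remaining = 239 − (1/1) × 184 = 55.00 kPa
P(gaseous products) = (2)/1 × 184 = 368.0 kPa
P_total at 30.6 °C = 55.00 + 368.0 = 423.0 kPa
Scaling to -6.60 °C: P = 423.0 × 266.55/303.75 = 371.2 kPa

371 kPa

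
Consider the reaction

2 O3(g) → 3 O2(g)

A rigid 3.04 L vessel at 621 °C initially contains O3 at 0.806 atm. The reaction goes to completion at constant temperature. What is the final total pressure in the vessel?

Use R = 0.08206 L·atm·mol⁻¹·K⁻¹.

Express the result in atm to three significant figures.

Rigid vessel, constant T ⇒ P scales with total gas moles (2 → 3).
P_final = (3/2) × 0.806 = 1.209 atm

1.21 atm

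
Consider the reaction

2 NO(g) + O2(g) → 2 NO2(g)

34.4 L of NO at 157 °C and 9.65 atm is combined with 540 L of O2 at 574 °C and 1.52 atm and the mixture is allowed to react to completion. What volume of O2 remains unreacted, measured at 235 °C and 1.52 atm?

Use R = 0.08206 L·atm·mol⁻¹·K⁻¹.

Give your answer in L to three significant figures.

n(NO) = PV/RT = (9.65 × 34.4) / (0.08206 × 430.15) = 9.404 mol
n(O2) = PV/RT = (1.52 × 540) / (0.08206 × 847.15) = 11.81 mol
For 9.404 mol NO, stoichiometry requires (1/2) × 9.404 = 4.702 mol O2; 11.81 mol is available, so NO is limiting.
n(O2) consumed = (1/2) × 9.404 = 4.702 mol; remaining = 11.81 − 4.702 = 7.108 mol
V(O2) = nRT/P = 7.108 × 0.08206 × 508.15 / 1.52 = 195.0 L

195 L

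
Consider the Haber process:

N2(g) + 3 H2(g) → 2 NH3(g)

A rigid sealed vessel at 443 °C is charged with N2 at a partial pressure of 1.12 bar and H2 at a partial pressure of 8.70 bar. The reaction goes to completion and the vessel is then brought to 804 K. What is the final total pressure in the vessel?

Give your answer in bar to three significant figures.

8.51 bar

At constant V, partial pressures at 443 °C are proportional to moles, so apply stoichiometry directly to pressures.
P(H2) required for 1.12 bar of N2 = (3/1) × 1.12 = 3.360 bar; available 8.70 bar, so N2 is limiting.
P(H2) remaining = 8.70 − (3/1) × 1.12 = 5.340 bar
P(gaseous products) = (2)/1 × 1.12 = 2.240 bar
P_total at 443 °C = 5.340 + 2.240 = 7.580 bar
Scaling to 804 K: P = 7.580 × 804/716.15 = 8.510 bar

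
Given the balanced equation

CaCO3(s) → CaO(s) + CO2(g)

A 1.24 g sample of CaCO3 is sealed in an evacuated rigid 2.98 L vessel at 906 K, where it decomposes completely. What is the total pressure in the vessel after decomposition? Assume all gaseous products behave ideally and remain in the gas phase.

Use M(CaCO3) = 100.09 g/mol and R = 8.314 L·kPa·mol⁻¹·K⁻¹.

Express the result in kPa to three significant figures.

n(CaCO3) = 1.24 / 100.09 = 0.01239 mol
n(gas produced) = (1/1) × 0.01239 = 0.01239 mol
P = nRT/V = 0.01239 × 8.314 × 906 / 2.98 = 31.32 kPa

31.3 kPa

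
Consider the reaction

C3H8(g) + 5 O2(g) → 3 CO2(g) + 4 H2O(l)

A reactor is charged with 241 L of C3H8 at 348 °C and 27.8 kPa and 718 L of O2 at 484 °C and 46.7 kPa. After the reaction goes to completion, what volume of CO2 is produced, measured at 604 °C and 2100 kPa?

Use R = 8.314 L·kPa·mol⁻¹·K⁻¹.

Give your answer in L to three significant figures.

n(C3H8) = PV/RT = (27.8 × 241) / (8.314 × 621.15) = 1.297 mol
n(O2) = PV/RT = (46.7 × 718) / (8.314 × 757.15) = 5.327 mol
For 1.297 mol C3H8, stoichiometry requires (5/1) × 1.297 = 6.485 mol O2; 5.327 mol is available, so O2 is limiting.
n(CO2) = (3/5) × 5.327 = 3.196 mol
V(CO2) = nRT/P = 3.196 × 8.314 × 877.15 / 2100 = 11.10 L

11.1 L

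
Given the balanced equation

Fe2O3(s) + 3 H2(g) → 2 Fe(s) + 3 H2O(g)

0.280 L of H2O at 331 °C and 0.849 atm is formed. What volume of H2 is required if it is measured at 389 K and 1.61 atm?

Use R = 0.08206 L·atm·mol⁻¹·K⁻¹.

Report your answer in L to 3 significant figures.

n(H2O) = PV/RT = (0.849 × 0.280) / (0.08206 × 604.15) = 0.004795 mol
n(H2) = (3/3) × 0.004795 = 0.004795 mol
V = nRT/P = 0.004795 × 0.08206 × 389 / 1.61 = 0.09507 L

0.0951 L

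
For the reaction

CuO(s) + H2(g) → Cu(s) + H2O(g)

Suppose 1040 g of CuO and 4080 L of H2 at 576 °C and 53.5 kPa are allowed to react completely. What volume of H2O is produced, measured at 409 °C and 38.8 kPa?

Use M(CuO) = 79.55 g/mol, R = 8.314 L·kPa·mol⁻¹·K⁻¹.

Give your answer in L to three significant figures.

n(CuO) = 1040 / 79.55 = 13.07 mol
n(H2) = PV/RT = (53.5 × 4080) / (8.314 × 849.15) = 30.92 mol
For 13.07 mol CuO, stoichiometry requires (1/1) × 13.07 = 13.07 mol H2; 30.92 mol is available, so CuO is limiting.
n(H2O) = (1/1) × 13.07 = 13.07 mol
V(H2O) = nRT/P = 13.07 × 8.314 × 682.15 / 38.8 = 1910 L

1910 L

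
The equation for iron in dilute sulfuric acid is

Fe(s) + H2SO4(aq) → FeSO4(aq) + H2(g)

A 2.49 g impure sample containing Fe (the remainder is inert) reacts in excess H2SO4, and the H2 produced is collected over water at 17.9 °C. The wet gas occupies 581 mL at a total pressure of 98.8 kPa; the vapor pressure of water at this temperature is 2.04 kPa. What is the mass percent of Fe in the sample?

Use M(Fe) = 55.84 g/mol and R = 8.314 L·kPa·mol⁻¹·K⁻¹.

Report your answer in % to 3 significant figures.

P(H2) = 98.8 − 2.04 = 96.76 kPa
n(H2) = PV/RT = (96.76 × 0.5810) / (8.314 × 291.05) = 0.02323 mol
n(Fe) = (1/1) × 0.02323 = 0.02323 mol
m(Fe) = 0.02323 × 55.84 = 1.297 g
%Fe = 1.297 / 2.49 × 100 = 52.09%

52.1 %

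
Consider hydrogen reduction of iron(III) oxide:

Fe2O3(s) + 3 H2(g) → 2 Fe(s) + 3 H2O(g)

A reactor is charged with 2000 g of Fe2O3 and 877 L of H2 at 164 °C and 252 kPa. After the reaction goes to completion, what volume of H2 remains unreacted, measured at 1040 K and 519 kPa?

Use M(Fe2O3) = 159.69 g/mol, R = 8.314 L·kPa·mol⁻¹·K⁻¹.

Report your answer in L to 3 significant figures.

387 L

n(Fe2O3) = 2000 / 159.69 = 12.52 mol
n(H2) = PV/RT = (252 × 877) / (8.314 × 437.15) = 60.81 mol
For 12.52 mol Fe2O3, stoichiometry requires (3/1) × 12.52 = 37.56 mol H2; 60.81 mol is available, so Fe2O3 is limiting.
n(H2) consumed = (3/1) × 12.52 = 37.56 mol; remaining = 60.81 − 37.56 = 23.25 mol
V(H2) = nRT/P = 23.25 × 8.314 × 1040 / 519 = 387.3 L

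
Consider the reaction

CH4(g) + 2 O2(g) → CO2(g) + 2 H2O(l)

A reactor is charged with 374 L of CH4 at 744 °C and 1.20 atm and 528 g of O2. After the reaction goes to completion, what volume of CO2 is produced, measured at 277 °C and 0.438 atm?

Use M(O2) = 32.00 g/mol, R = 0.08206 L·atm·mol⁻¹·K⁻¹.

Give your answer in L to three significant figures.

554 L

n(CH4) = PV/RT = (1.20 × 374) / (0.08206 × 1017.15) = 5.377 mol
n(O2) = 528 / 32.00 = 16.50 mol
For 5.377 mol CH4, stoichiometry requires (2/1) × 5.377 = 10.75 mol O2; 16.50 mol is available, so CH4 is limiting.
n(CO2) = (1/1) × 5.377 = 5.377 mol
V(CO2) = nRT/P = 5.377 × 0.08206 × 550.15 / 0.438 = 554.2 L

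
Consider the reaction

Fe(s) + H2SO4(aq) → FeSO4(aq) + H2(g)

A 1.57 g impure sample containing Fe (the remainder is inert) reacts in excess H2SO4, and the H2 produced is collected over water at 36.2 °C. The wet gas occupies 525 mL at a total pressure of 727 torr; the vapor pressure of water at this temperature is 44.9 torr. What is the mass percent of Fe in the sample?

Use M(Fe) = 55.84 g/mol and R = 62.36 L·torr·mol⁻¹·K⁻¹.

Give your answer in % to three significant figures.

P(H2) = 727 − 44.9 = 682.1 torr
n(H2) = PV/RT = (682.1 × 0.5250) / (62.36 × 309.35) = 0.01856 mol
n(Fe) = (1/1) × 0.01856 = 0.01856 mol
m(Fe) = 0.01856 × 55.84 = 1.036 g
%Fe = 1.036 / 1.57 × 100 = 65.99%

66.0 %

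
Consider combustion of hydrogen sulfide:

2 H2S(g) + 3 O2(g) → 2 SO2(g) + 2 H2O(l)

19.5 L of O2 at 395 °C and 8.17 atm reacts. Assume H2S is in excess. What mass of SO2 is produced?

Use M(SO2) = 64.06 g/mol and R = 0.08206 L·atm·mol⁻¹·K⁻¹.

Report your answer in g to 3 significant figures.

124 g

n(O2) = PV/RT = (8.17 × 19.5) / (0.08206 × 668.15) = 2.906 mol
n(SO2) = (2/3) × 2.906 = 1.937 mol
m(SO2) = 1.937 × 64.06 = 124.1 g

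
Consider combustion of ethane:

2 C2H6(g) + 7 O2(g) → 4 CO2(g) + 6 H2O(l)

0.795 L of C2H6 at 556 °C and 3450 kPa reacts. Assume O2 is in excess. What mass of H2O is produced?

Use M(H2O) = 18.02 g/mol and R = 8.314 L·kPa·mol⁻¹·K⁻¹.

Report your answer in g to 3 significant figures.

n(C2H6) = PV/RT = (3450 × 0.795) / (8.314 × 829.15) = 0.3979 mol
n(H2O) = (6/2) × 0.3979 = 1.194 mol
m(H2O) = 1.194 × 18.02 = 21.52 g

21.5 g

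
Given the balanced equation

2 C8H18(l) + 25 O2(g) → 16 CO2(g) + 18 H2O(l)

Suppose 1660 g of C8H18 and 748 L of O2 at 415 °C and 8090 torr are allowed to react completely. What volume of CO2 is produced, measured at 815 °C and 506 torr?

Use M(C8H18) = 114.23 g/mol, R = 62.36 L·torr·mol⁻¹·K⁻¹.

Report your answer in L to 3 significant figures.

12100 L

n(C8H18) = 1660 / 114.23 = 14.53 mol
n(O2) = PV/RT = (8090 × 748) / (62.36 × 688.15) = 141.0 mol
For 14.53 mol C8H18, stoichiometry requires (25/2) × 14.53 = 181.6 mol O2; 141.0 mol is available, so O2 is limiting.
n(CO2) = (16/25) × 141.0 = 90.24 mol
V(CO2) = nRT/P = 90.24 × 62.36 × 1088.15 / 506 = 12100 L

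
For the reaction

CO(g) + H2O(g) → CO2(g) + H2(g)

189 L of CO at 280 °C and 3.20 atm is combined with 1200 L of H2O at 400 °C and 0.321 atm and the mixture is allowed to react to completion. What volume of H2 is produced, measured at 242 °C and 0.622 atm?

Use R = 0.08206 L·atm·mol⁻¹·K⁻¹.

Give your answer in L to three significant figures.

474 L

n(CO) = PV/RT = (3.20 × 189) / (0.08206 × 553.15) = 13.32 mol
n(H2O) = PV/RT = (0.321 × 1200) / (0.08206 × 673.15) = 6.973 mol
For 13.32 mol CO, stoichiometry requires (1/1) × 13.32 = 13.32 mol H2O; 6.973 mol is available, so H2O is limiting.
n(H2) = (1/1) × 6.973 = 6.973 mol
V(H2) = nRT/P = 6.973 × 0.08206 × 515.15 / 0.622 = 473.9 L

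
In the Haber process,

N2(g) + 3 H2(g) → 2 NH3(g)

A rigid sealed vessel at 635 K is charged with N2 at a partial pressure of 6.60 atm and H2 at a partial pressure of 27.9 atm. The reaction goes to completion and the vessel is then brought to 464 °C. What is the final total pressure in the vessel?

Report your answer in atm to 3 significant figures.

24.7 atm

Because the vessel is rigid and T is held at 635 K, work the stoichiometry in partial pressures (P_i = n_iRT/V).
P(H2) required for 6.60 atm of N2 = (3/1) × 6.60 = 19.80 atm; available 27.9 atm, so N2 is limiting.
P(H2) remaining = 27.9 − (3/1) × 6.60 = 8.100 atm
P(gaseous products) = (2)/1 × 6.60 = 13.20 atm
P_total at 635 K = 8.100 + 13.20 = 21.30 atm
Scaling to 464 °C: P = 21.30 × 737.15/635 = 24.73 atm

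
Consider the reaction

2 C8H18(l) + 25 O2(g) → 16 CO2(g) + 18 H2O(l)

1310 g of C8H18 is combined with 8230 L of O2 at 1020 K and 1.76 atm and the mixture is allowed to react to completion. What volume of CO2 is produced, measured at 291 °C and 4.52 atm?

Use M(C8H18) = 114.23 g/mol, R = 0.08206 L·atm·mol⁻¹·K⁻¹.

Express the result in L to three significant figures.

n(C8H18) = 1310 / 114.23 = 11.47 mol
n(O2) = PV/RT = (1.76 × 8230) / (0.08206 × 1020) = 173.1 mol
For 11.47 mol C8H18, stoichiometry requires (25/2) × 11.47 = 143.4 mol O2; 173.1 mol is available, so C8H18 is limiting.
n(CO2) = (16/2) × 11.47 = 91.76 mol
V(CO2) = nRT/P = 91.76 × 0.08206 × 564.15 / 4.52 = 939.8 L

940 L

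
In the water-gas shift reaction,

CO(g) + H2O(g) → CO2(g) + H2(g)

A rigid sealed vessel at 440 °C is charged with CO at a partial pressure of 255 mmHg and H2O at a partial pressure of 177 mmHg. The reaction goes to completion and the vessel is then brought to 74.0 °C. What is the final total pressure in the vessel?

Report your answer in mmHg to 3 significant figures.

Because the vessel is rigid and T is held at 440 °C, work the stoichiometry in partial pressures (P_i = n_iRT/V).
P(H2O) required for 255 mmHg of CO = (1/1) × 255 = 255.0 mmHg; available 177 mmHg, so H2O is limiting.
P(CO) remaining = 255 − (1/1) × 177 = 78.00 mmHg
P(gaseous products) = (1+1)/1 × 177 = 354.0 mmHg
P_total at 440 °C = 78.00 + 354.0 = 432.0 mmHg
Scaling to 74.0 °C: P = 432.0 × 347.15/713.15 = 210.3 mmHg

210 mmHg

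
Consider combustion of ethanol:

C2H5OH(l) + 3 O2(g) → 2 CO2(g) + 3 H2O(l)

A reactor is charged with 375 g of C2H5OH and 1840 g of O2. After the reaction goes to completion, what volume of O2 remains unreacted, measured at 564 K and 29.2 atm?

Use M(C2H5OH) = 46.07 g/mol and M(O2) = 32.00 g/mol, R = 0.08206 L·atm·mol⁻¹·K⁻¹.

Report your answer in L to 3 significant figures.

52.4 L

n(C2H5OH) = 375 / 46.07 = 8.140 mol
n(O2) = 1840 / 32.00 = 57.50 mol
For 8.140 mol C2H5OH, stoichiometry requires (3/1) × 8.140 = 24.42 mol O2; 57.50 mol is available, so C2H5OH is limiting.
n(O2) consumed = (3/1) × 8.140 = 24.42 mol; remaining = 57.50 − 24.42 = 33.08 mol
V(O2) = nRT/P = 33.08 × 0.08206 × 564 / 29.2 = 52.43 L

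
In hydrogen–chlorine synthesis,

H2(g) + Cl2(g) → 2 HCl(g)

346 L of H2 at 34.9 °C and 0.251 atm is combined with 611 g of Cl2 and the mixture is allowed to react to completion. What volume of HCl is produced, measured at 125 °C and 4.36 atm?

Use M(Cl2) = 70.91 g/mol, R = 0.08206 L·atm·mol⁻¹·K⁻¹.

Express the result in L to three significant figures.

51.5 L

n(H2) = PV/RT = (0.251 × 346) / (0.08206 × 308.05) = 3.436 mol
n(Cl2) = 611 / 70.91 = 8.617 mol
For 3.436 mol H2, stoichiometry requires (1/1) × 3.436 = 3.436 mol Cl2; 8.617 mol is available, so H2 is limiting.
n(HCl) = (2/1) × 3.436 = 6.872 mol
V(HCl) = nRT/P = 6.872 × 0.08206 × 398.15 / 4.36 = 51.50 L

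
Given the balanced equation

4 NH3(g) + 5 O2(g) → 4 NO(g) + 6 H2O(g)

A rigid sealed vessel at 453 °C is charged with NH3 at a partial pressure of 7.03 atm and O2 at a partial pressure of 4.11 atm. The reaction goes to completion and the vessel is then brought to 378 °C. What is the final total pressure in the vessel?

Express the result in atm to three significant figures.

10.7 atm

Because the vessel is rigid and T is held at 453 °C, work the stoichiometry in partial pressures (P_i = n_iRT/V).
P(O2) required for 7.03 atm of NH3 = (5/4) × 7.03 = 8.787 atm; available 4.11 atm, so O2 is limiting.
P(NH3) remaining = 7.03 − (4/5) × 4.11 = 3.742 atm
P(gaseous products) = (4+6)/5 × 4.11 = 8.220 atm
P_total at 453 °C = 3.742 + 8.220 = 11.96 atm
Scaling to 378 °C: P = 11.96 × 651.15/726.15 = 10.72 atm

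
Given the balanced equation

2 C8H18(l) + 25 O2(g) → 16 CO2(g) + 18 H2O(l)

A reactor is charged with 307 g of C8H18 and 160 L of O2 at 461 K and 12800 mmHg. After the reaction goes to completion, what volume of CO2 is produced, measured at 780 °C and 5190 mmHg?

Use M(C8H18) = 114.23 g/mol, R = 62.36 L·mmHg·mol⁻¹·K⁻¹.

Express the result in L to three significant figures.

272 L

n(C8H18) = 307 / 114.23 = 2.688 mol
n(O2) = PV/RT = (12800 × 160) / (62.36 × 461) = 71.24 mol
For 2.688 mol C8H18, stoichiometry requires (25/2) × 2.688 = 33.60 mol O2; 71.24 mol is available, so C8H18 is limiting.
n(CO2) = (16/2) × 2.688 = 21.50 mol
V(CO2) = nRT/P = 21.50 × 62.36 × 1053.15 / 5190 = 272.1 L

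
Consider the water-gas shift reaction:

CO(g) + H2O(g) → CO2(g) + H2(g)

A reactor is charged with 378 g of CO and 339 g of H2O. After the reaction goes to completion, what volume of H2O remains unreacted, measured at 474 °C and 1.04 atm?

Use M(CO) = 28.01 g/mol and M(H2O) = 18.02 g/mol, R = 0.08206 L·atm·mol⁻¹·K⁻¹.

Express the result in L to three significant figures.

n(CO) = 378 / 28.01 = 13.50 mol
n(H2O) = 339 / 18.02 = 18.81 mol
For 13.50 mol CO, stoichiometry requires (1/1) × 13.50 = 13.50 mol H2O; 18.81 mol is available, so CO is limiting.
n(H2O) consumed = (1/1) × 13.50 = 13.50 mol; remaining = 18.81 − 13.50 = 5.310 mol
V(H2O) = nRT/P = 5.310 × 0.08206 × 747.15 / 1.04 = 313.0 L

313 L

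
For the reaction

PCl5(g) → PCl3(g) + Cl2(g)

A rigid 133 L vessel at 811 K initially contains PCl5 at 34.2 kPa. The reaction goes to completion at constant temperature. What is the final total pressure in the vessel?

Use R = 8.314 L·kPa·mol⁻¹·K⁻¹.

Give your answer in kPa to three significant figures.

68.4 kPa

Since T and V are fixed, P_final/P_initial = n_final/n_initial = 2/1.
P_final = (2/1) × 34.2 = 68.40 kPa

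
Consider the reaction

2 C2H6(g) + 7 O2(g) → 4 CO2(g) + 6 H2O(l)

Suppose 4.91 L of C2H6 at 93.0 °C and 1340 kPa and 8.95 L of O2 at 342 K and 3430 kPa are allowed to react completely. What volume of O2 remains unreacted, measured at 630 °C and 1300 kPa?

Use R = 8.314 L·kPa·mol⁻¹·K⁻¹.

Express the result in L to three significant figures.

18.7 L

n(C2H6) = PV/RT = (1340 × 4.91) / (8.314 × 366.15) = 2.161 mol
n(O2) = PV/RT = (3430 × 8.95) / (8.314 × 342) = 10.80 mol
For 2.161 mol C2H6, stoichiometry requires (7/2) × 2.161 = 7.564 mol O2; 10.80 mol is available, so C2H6 is limiting.
n(O2) consumed = (7/2) × 2.161 = 7.564 mol; remaining = 10.80 − 7.564 = 3.236 mol
V(O2) = nRT/P = 3.236 × 8.314 × 903.15 / 1300 = 18.69 L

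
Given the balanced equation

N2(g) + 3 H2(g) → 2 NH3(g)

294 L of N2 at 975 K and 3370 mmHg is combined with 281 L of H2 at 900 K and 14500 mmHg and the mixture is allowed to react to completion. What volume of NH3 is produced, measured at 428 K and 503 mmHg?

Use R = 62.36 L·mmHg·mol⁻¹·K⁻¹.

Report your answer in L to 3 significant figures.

n(N2) = PV/RT = (3370 × 294) / (62.36 × 975) = 16.30 mol
n(H2) = PV/RT = (14500 × 281) / (62.36 × 900) = 72.60 mol
For 16.30 mol N2, stoichiometry requires (3/1) × 16.30 = 48.90 mol H2; 72.60 mol is available, so N2 is limiting.
n(NH3) = (2/1) × 16.30 = 32.60 mol
V(NH3) = nRT/P = 32.60 × 62.36 × 428 / 503 = 1730 L

1730 L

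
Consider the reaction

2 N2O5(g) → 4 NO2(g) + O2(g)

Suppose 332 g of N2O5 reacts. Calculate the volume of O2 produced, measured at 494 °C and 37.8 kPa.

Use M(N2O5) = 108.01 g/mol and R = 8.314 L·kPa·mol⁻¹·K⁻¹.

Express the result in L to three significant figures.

259 L

n(N2O5) = 332.0 / 108.01 = 3.074 mol
n(O2) = (1/2) × 3.074 = 1.537 mol
V = nRT/P = 1.537 × 8.314 × 767.15 / 37.8 = 259.3 L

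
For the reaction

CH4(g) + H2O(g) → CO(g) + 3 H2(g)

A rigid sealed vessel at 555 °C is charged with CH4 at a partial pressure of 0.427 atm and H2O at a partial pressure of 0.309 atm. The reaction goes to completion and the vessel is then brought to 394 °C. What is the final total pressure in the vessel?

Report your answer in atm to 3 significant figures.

Because the vessel is rigid and T is held at 555 °C, work the stoichiometry in partial pressures (P_i = n_iRT/V).
P(H2O) required for 0.427 atm of CH4 = (1/1) × 0.427 = 0.4270 atm; available 0.309 atm, so H2O is limiting.
P(CH4) remaining = 0.427 − (1/1) × 0.309 = 0.1180 atm
P(gaseous products) = (1+3)/1 × 0.309 = 1.236 atm
P_total at 555 °C = 0.1180 + 1.236 = 1.354 atm
Scaling to 394 °C: P = 1.354 × 667.15/828.15 = 1.091 atm

1.09 atm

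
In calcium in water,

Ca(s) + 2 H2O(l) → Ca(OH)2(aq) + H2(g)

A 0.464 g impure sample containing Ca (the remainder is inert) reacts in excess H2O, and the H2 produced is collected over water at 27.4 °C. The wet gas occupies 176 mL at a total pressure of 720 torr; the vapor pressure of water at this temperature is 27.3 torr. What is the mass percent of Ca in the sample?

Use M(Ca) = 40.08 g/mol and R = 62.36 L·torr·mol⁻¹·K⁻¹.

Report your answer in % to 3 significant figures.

P(H2) = 720 − 27.3 = 692.7 torr
n(H2) = PV/RT = (692.7 × 0.1760) / (62.36 × 300.55) = 0.006505 mol
n(Ca) = (1/1) × 0.006505 = 0.006505 mol
m(Ca) = 0.006505 × 40.08 = 0.2607 g
%Ca = 0.2607 / 0.464 × 100 = 56.19%

56.2 %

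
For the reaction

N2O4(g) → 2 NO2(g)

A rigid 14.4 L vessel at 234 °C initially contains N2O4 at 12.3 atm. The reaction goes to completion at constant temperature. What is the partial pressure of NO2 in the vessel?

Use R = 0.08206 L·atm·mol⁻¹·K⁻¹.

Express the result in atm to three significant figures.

n(N2O4)₀ = PV/RT = (12.3 × 14.4) / (0.08206 × 507.15) = 4.256 mol
n(NO2) = (2/1) × 4.256 = 8.512 mol
P(NO2) = nRT/V = 8.512 × 0.08206 × 507.15 / 14.4 = 24.60 atm

24.6 atm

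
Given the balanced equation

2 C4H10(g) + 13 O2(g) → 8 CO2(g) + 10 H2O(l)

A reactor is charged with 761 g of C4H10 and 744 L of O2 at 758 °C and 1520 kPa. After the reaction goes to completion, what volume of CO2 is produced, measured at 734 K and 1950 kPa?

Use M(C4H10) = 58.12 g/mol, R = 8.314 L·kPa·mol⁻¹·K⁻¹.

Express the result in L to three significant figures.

164 L

n(C4H10) = 761 / 58.12 = 13.09 mol
n(O2) = PV/RT = (1520 × 744) / (8.314 × 1031.15) = 131.9 mol
For 13.09 mol C4H10, stoichiometry requires (13/2) × 13.09 = 85.08 mol O2; 131.9 mol is available, so C4H10 is limiting.
n(CO2) = (8/2) × 13.09 = 52.36 mol
V(CO2) = nRT/P = 52.36 × 8.314 × 734 / 1950 = 163.9 L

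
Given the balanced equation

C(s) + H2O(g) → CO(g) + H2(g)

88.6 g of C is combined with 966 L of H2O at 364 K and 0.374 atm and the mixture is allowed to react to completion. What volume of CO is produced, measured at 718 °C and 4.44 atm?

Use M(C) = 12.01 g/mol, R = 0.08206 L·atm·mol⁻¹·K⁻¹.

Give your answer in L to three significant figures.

135 L

n(C) = 88.6 / 12.01 = 7.377 mol
n(H2O) = PV/RT = (0.374 × 966) / (0.08206 × 364) = 12.10 mol
For 7.377 mol C, stoichiometry requires (1/1) × 7.377 = 7.377 mol H2O; 12.10 mol is available, so C is limiting.
n(CO) = (1/1) × 7.377 = 7.377 mol
V(CO) = nRT/P = 7.377 × 0.08206 × 991.15 / 4.44 = 135.1 L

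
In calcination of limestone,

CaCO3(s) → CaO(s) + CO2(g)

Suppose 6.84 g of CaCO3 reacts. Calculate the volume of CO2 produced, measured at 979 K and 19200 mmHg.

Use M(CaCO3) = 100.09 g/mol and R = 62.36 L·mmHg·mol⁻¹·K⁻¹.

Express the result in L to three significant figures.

0.217 L

n(CaCO3) = 6.840 / 100.09 = 0.06834 mol
n(CO2) = (1/1) × 0.06834 = 0.06834 mol
V = nRT/P = 0.06834 × 62.36 × 979 / 19200 = 0.2173 L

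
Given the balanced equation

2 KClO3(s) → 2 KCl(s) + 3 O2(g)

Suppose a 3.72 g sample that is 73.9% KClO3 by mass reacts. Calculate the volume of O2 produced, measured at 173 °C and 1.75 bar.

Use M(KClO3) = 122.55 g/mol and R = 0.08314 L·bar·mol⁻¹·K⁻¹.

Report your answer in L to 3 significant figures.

mass of KClO3 = 3.72 × 73.9/100 = 2.749 g
n(KClO3) = 2.749 / 122.55 = 0.02243 mol
n(O2) = (3/2) × 0.02243 = 0.03364 mol
V = nRT/P = 0.03364 × 0.08314 × 446.15 / 1.75 = 0.7130 L

0.713 L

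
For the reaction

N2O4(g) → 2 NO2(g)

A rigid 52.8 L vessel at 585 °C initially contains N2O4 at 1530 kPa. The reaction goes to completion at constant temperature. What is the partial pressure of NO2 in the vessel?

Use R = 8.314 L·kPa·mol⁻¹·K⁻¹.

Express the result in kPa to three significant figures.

3060 kPa

n(N2O4)₀ = PV/RT = (1530 × 52.8) / (8.314 × 858.15) = 11.32 mol
n(NO2) = (2/1) × 11.32 = 22.64 mol
P(NO2) = nRT/V = 22.64 × 8.314 × 858.15 / 52.8 = 3059 kPa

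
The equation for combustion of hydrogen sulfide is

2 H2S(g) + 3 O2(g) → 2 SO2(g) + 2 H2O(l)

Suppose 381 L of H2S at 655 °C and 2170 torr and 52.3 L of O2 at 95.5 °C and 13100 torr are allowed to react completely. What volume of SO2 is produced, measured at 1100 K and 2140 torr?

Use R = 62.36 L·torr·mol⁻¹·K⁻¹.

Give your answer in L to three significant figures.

n(H2S) = PV/RT = (2170 × 381) / (62.36 × 928.15) = 14.28 mol
n(O2) = PV/RT = (13100 × 52.3) / (62.36 × 368.65) = 29.80 mol
For 14.28 mol H2S, stoichiometry requires (3/2) × 14.28 = 21.42 mol O2; 29.80 mol is available, so H2S is limiting.
n(SO2) = (2/2) × 14.28 = 14.28 mol
V(SO2) = nRT/P = 14.28 × 62.36 × 1100 / 2140 = 457.7 L

458 L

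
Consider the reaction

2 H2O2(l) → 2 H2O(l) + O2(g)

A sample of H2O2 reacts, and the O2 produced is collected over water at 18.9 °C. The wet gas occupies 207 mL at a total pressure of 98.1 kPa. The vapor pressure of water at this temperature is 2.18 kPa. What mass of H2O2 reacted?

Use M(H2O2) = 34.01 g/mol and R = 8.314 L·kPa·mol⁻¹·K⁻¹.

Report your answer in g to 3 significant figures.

P(O2) = 98.1 − 2.18 = 95.92 kPa
n(O2) = PV/RT = (95.92 × 0.2070) / (8.314 × 292.05) = 0.008177 mol
n(H2O2) = (2/1) × 0.008177 = 0.01635 mol
m(H2O2) = 0.01635 × 34.01 = 0.5561 g

0.556 g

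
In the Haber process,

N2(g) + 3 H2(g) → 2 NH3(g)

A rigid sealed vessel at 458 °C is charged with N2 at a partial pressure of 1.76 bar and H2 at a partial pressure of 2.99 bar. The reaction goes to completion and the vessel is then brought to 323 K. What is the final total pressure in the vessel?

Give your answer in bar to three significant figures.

At constant V, partial pressures at 458 °C are proportional to moles, so apply stoichiometry directly to pressures.
P(H2) required for 1.76 bar of N2 = (3/1) × 1.76 = 5.280 bar; available 2.99 bar, so H2 is limiting.
P(N2) remaining = 1.76 − (1/3) × 2.99 = 0.7633 bar
P(gaseous products) = (2)/3 × 2.99 = 1.993 bar
P_total at 458 °C = 0.7633 + 1.993 = 2.756 bar
Scaling to 323 K: P = 2.756 × 323/731.15 = 1.218 bar

1.22 bar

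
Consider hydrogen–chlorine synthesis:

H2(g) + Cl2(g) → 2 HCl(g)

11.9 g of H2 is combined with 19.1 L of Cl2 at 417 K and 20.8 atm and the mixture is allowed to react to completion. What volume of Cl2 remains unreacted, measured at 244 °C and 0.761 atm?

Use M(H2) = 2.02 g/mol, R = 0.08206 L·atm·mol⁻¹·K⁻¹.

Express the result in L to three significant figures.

n(H2) = 11.9 / 2.02 = 5.891 mol
n(Cl2) = PV/RT = (20.8 × 19.1) / (0.08206 × 417) = 11.61 mol
For 5.891 mol H2, stoichiometry requires (1/1) × 5.891 = 5.891 mol Cl2; 11.61 mol is available, so H2 is limiting.
n(Cl2) consumed = (1/1) × 5.891 = 5.891 mol; remaining = 11.61 − 5.891 = 5.719 mol
V(Cl2) = nRT/P = 5.719 × 0.08206 × 517.15 / 0.761 = 318.9 L

319 L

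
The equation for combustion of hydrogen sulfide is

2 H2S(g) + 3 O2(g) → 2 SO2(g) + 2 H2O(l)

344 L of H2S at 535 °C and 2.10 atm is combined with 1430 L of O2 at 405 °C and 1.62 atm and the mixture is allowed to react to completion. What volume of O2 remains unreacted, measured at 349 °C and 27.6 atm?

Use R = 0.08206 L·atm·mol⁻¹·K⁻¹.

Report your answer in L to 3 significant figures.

n(H2S) = PV/RT = (2.10 × 344) / (0.08206 × 808.15) = 10.89 mol
n(O2) = PV/RT = (1.62 × 1430) / (0.08206 × 678.15) = 41.63 mol
For 10.89 mol H2S, stoichiometry requires (3/2) × 10.89 = 16.34 mol O2; 41.63 mol is available, so H2S is limiting.
n(O2) consumed = (3/2) × 10.89 = 16.34 mol; remaining = 41.63 − 16.34 = 25.29 mol
V(O2) = nRT/P = 25.29 × 0.08206 × 622.15 / 27.6 = 46.78 L

46.8 L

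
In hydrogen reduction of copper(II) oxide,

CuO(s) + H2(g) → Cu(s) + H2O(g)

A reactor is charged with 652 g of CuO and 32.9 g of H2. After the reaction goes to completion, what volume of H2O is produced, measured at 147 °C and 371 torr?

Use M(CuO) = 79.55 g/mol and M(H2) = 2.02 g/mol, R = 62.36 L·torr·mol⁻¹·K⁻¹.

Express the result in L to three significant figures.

579 L

n(CuO) = 652 / 79.55 = 8.196 mol
n(H2) = 32.9 / 2.02 = 16.29 mol
For 8.196 mol CuO, stoichiometry requires (1/1) × 8.196 = 8.196 mol H2; 16.29 mol is available, so CuO is limiting.
n(H2O) = (1/1) × 8.196 = 8.196 mol
V(H2O) = nRT/P = 8.196 × 62.36 × 420.15 / 371 = 578.8 L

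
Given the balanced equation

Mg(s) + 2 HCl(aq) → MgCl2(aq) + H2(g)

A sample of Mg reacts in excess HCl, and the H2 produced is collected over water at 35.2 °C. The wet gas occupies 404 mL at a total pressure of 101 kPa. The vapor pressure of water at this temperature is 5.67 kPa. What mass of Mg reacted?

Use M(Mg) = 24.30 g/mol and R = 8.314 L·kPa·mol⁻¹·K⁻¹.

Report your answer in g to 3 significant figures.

P(H2) = 101 − 5.67 = 95.33 kPa
n(H2) = PV/RT = (95.33 × 0.4040) / (8.314 × 308.35) = 0.01502 mol
n(Mg) = (1/1) × 0.01502 = 0.01502 mol
m(Mg) = 0.01502 × 24.30 = 0.3650 g

0.365 g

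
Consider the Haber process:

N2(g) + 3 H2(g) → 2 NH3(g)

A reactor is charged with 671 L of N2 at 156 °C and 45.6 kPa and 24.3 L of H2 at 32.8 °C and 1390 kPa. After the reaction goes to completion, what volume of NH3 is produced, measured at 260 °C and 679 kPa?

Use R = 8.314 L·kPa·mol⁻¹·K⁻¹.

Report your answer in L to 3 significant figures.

57.8 L

n(N2) = PV/RT = (45.6 × 671) / (8.314 × 429.15) = 8.576 mol
n(H2) = PV/RT = (1390 × 24.3) / (8.314 × 305.95) = 13.28 mol
For 8.576 mol N2, stoichiometry requires (3/1) × 8.576 = 25.73 mol H2; 13.28 mol is available, so H2 is limiting.
n(NH3) = (2/3) × 13.28 = 8.853 mol
V(NH3) = nRT/P = 8.853 × 8.314 × 533.15 / 679 = 57.79 L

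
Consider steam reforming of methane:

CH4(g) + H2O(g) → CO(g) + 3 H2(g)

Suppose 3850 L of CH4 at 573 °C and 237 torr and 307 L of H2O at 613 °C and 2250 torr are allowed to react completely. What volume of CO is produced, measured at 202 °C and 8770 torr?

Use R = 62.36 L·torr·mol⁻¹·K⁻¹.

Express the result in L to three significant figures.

42.2 L

n(CH4) = PV/RT = (237 × 3850) / (62.36 × 846.15) = 17.29 mol
n(H2O) = PV/RT = (2250 × 307) / (62.36 × 886.15) = 12.50 mol
For 17.29 mol CH4, stoichiometry requires (1/1) × 17.29 = 17.29 mol H2O; 12.50 mol is available, so H2O is limiting.
n(CO) = (1/1) × 12.50 = 12.50 mol
V(CO) = nRT/P = 12.50 × 62.36 × 475.15 / 8770 = 42.23 L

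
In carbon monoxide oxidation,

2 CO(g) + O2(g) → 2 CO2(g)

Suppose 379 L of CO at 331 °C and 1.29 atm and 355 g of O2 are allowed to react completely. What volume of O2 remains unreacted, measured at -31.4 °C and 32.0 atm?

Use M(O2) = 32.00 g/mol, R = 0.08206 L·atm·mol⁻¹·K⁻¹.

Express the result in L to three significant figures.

n(CO) = PV/RT = (1.29 × 379) / (0.08206 × 604.15) = 9.862 mol
n(O2) = 355 / 32.00 = 11.09 mol
For 9.862 mol CO, stoichiometry requires (1/2) × 9.862 = 4.931 mol O2; 11.09 mol is available, so CO is limiting.
n(O2) consumed = (1/2) × 9.862 = 4.931 mol; remaining = 11.09 − 4.931 = 6.159 mol
V(O2) = nRT/P = 6.159 × 0.08206 × 241.75 / 32.0 = 3.818 L

3.82 L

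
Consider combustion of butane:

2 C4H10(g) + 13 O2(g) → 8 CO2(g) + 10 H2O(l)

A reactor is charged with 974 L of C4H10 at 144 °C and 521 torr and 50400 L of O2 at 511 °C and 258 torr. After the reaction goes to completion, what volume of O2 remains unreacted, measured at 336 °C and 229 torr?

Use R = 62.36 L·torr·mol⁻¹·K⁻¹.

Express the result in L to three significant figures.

23100 L

n(C4H10) = PV/RT = (521 × 974) / (62.36 × 417.15) = 19.51 mol
n(O2) = PV/RT = (258 × 50400) / (62.36 × 784.15) = 265.9 mol
For 19.51 mol C4H10, stoichiometry requires (13/2) × 19.51 = 126.8 mol O2; 265.9 mol is available, so C4H10 is limiting.
n(O2) consumed = (13/2) × 19.51 = 126.8 mol; remaining = 265.9 − 126.8 = 139.1 mol
V(O2) = nRT/P = 139.1 × 62.36 × 609.15 / 229 = 23070 L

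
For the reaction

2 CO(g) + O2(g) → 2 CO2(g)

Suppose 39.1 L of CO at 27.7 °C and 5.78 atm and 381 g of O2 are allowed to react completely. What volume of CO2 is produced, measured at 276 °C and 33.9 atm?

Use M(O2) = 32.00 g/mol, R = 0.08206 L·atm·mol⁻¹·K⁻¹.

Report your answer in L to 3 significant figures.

n(CO) = PV/RT = (5.78 × 39.1) / (0.08206 × 300.85) = 9.154 mol
n(O2) = 381 / 32.00 = 11.91 mol
For 9.154 mol CO, stoichiometry requires (1/2) × 9.154 = 4.577 mol O2; 11.91 mol is available, so CO is limiting.
n(CO2) = (2/2) × 9.154 = 9.154 mol
V(CO2) = nRT/P = 9.154 × 0.08206 × 549.15 / 33.9 = 12.17 L

12.2 L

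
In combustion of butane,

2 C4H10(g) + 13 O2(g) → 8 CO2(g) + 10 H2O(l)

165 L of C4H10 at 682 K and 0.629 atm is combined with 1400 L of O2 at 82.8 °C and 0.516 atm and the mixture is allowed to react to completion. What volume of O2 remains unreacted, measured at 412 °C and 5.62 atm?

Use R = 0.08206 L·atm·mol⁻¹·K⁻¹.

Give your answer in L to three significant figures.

n(C4H10) = PV/RT = (0.629 × 165) / (0.08206 × 682) = 1.854 mol
n(O2) = PV/RT = (0.516 × 1400) / (0.08206 × 355.95) = 24.73 mol
For 1.854 mol C4H10, stoichiometry requires (13/2) × 1.854 = 12.05 mol O2; 24.73 mol is available, so C4H10 is limiting.
n(O2) consumed = (13/2) × 1.854 = 12.05 mol; remaining = 24.73 − 12.05 = 12.68 mol
V(O2) = nRT/P = 12.68 × 0.08206 × 685.15 / 5.62 = 126.9 L

127 L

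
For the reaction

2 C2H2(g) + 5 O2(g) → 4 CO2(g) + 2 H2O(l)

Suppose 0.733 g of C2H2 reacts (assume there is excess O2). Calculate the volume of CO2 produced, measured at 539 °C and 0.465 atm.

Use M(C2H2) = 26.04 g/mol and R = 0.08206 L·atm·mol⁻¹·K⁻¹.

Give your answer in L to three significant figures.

n(C2H2) = 0.7330 / 26.04 = 0.02815 mol
n(CO2) = (4/2) × 0.02815 = 0.05630 mol
V = nRT/P = 0.05630 × 0.08206 × 812.15 / 0.465 = 8.069 L

8.07 L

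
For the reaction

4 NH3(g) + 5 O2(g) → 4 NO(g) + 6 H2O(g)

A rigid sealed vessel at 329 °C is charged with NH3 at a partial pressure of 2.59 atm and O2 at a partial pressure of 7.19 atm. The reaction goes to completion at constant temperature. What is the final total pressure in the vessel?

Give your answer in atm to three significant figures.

Because the vessel is rigid and T is held at 329 °C, work the stoichiometry in partial pressures (P_i = n_iRT/V).
P(O2) required for 2.59 atm of NH3 = (5/4) × 2.59 = 3.237 atm; available 7.19 atm, so NH3 is limiting.
P(O2) remaining = 7.19 − (5/4) × 2.59 = 3.953 atm
P(gaseous products) = (4+6)/4 × 2.59 = 6.475 atm
P_total at 329 °C = 3.953 + 6.475 = 10.43 atm

10.4 atm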